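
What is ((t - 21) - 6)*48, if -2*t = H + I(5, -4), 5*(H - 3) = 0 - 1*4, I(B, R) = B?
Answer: -7344/5 ≈ -1468.8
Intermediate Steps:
H = 11/5 (H = 3 + (0 - 1*4)/5 = 3 + (0 - 4)/5 = 3 + (⅕)*(-4) = 3 - ⅘ = 11/5 ≈ 2.2000)
t = -18/5 (t = -(11/5 + 5)/2 = -½*36/5 = -18/5 ≈ -3.6000)
((t - 21) - 6)*48 = ((-18/5 - 21) - 6)*48 = (-123/5 - 6)*48 = -153/5*48 = -7344/5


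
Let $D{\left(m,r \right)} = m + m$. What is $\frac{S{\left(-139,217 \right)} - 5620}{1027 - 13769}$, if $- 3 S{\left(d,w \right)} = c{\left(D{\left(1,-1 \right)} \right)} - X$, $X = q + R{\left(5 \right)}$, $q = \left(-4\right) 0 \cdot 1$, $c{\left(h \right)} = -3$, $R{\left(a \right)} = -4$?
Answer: $\frac{16861}{38226} \approx 0.44109$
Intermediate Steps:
$D{\left(m,r \right)} = 2 m$
$q = 0$ ($q = 0 \cdot 1 = 0$)
$X = -4$ ($X = 0 - 4 = -4$)
$S{\left(d,w \right)} = - \frac{1}{3}$ ($S{\left(d,w \right)} = - \frac{-3 - -4}{3} = - \frac{-3 + 4}{3} = \left(- \frac{1}{3}\right) 1 = - \frac{1}{3}$)
$\frac{S{\left(-139,217 \right)} - 5620}{1027 - 13769} = \frac{- \frac{1}{3} - 5620}{1027 - 13769} = - \frac{16861}{3 \left(-12742\right)} = \left(- \frac{16861}{3}\right) \left(- \frac{1}{12742}\right) = \frac{16861}{38226}$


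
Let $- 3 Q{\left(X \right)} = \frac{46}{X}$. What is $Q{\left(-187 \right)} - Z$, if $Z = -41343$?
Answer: $\frac{23193469}{561} \approx 41343.0$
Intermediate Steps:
$Q{\left(X \right)} = - \frac{46}{3 X}$ ($Q{\left(X \right)} = - \frac{46 \frac{1}{X}}{3} = - \frac{46}{3 X}$)
$Q{\left(-187 \right)} - Z = - \frac{46}{3 \left(-187\right)} - -41343 = \left(- \frac{46}{3}\right) \left(- \frac{1}{187}\right) + 41343 = \frac{46}{561} + 41343 = \frac{23193469}{561}$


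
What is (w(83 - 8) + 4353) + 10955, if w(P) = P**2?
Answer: 20933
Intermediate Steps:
(w(83 - 8) + 4353) + 10955 = ((83 - 8)**2 + 4353) + 10955 = (75**2 + 4353) + 10955 = (5625 + 4353) + 10955 = 9978 + 10955 = 20933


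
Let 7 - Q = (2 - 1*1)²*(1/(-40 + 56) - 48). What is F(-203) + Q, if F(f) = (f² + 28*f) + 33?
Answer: 569807/16 ≈ 35613.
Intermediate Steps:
F(f) = 33 + f² + 28*f
Q = 879/16 (Q = 7 - (2 - 1*1)²*(1/(-40 + 56) - 48) = 7 - (2 - 1)²*(1/16 - 48) = 7 - 1²*(1/16 - 48) = 7 - (-767)/16 = 7 - 1*(-767/16) = 7 + 767/16 = 879/16 ≈ 54.938)
F(-203) + Q = (33 + (-203)² + 28*(-203)) + 879/16 = (33 + 41209 - 5684) + 879/16 = 35558 + 879/16 = 569807/16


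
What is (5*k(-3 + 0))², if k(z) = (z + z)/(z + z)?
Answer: 25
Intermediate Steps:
k(z) = 1 (k(z) = (2*z)/((2*z)) = (2*z)*(1/(2*z)) = 1)
(5*k(-3 + 0))² = (5*1)² = 5² = 25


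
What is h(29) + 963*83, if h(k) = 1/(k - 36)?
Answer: 559502/7 ≈ 79929.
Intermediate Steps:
h(k) = 1/(-36 + k)
h(29) + 963*83 = 1/(-36 + 29) + 963*83 = 1/(-7) + 79929 = -⅐ + 79929 = 559502/7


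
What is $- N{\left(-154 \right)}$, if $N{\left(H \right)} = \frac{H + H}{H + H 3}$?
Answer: $- \frac{1}{2} \approx -0.5$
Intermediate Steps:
$N{\left(H \right)} = \frac{1}{2}$ ($N{\left(H \right)} = \frac{2 H}{H + 3 H} = \frac{2 H}{4 H} = 2 H \frac{1}{4 H} = \frac{1}{2}$)
$- N{\left(-154 \right)} = \left(-1\right) \frac{1}{2} = - \frac{1}{2}$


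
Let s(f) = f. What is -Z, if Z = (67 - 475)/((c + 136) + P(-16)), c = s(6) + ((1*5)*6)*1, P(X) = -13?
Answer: 136/53 ≈ 2.5660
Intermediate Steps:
c = 36 (c = 6 + ((1*5)*6)*1 = 6 + (5*6)*1 = 6 + 30*1 = 6 + 30 = 36)
Z = -136/53 (Z = (67 - 475)/((36 + 136) - 13) = -408/(172 - 13) = -408/159 = -408*1/159 = -136/53 ≈ -2.5660)
-Z = -1*(-136/53) = 136/53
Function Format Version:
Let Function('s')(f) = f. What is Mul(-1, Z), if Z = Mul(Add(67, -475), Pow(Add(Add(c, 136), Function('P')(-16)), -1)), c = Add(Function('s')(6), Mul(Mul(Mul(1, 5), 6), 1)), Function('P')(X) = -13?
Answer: Rational(136, 53) ≈ 2.5660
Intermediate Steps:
c = 36 (c = Add(6, Mul(Mul(Mul(1, 5), 6), 1)) = Add(6, Mul(Mul(5, 6), 1)) = Add(6, Mul(30, 1)) = Add(6, 30) = 36)
Z = Rational(-136, 53) (Z = Mul(Add(67, -475), Pow(Add(Add(36, 136), -13), -1)) = Mul(-408, Pow(Add(172, -13), -1)) = Mul(-408, Pow(159, -1)) = Mul(-408, Rational(1, 159)) = Rational(-136, 53) ≈ -2.5660)
Mul(-1, Z) = Mul(-1, Rational(-136, 53)) = Rational(136, 53)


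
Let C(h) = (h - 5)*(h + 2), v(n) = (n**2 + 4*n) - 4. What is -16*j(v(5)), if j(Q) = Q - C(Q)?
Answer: 24112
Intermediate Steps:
v(n) = -4 + n**2 + 4*n
C(h) = (-5 + h)*(2 + h)
j(Q) = 10 - Q**2 + 4*Q (j(Q) = Q - (-10 + Q**2 - 3*Q) = Q + (10 - Q**2 + 3*Q) = 10 - Q**2 + 4*Q)
-16*j(v(5)) = -16*(10 - (-4 + 5**2 + 4*5)**2 + 4*(-4 + 5**2 + 4*5)) = -16*(10 - (-4 + 25 + 20)**2 + 4*(-4 + 25 + 20)) = -16*(10 - 1*41**2 + 4*41) = -16*(10 - 1*1681 + 164) = -16*(10 - 1681 + 164) = -16*(-1507) = 24112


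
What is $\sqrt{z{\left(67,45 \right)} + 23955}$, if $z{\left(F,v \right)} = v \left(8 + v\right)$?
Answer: $2 \sqrt{6585} \approx 162.3$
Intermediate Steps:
$\sqrt{z{\left(67,45 \right)} + 23955} = \sqrt{45 \left(8 + 45\right) + 23955} = \sqrt{45 \cdot 53 + 23955} = \sqrt{2385 + 23955} = \sqrt{26340} = 2 \sqrt{6585}$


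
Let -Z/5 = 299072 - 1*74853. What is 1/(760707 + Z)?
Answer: -1/360388 ≈ -2.7748e-6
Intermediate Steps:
Z = -1121095 (Z = -5*(299072 - 1*74853) = -5*(299072 - 74853) = -5*224219 = -1121095)
1/(760707 + Z) = 1/(760707 - 1121095) = 1/(-360388) = -1/360388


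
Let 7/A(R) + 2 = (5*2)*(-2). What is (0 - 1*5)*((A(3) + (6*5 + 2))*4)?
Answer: -6970/11 ≈ -633.64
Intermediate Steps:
A(R) = -7/22 (A(R) = 7/(-2 + (5*2)*(-2)) = 7/(-2 + 10*(-2)) = 7/(-2 - 20) = 7/(-22) = 7*(-1/22) = -7/22)
(0 - 1*5)*((A(3) + (6*5 + 2))*4) = (0 - 1*5)*((-7/22 + (6*5 + 2))*4) = (0 - 5)*((-7/22 + (30 + 2))*4) = -5*(-7/22 + 32)*4 = -3485*4/22 = -5*1394/11 = -6970/11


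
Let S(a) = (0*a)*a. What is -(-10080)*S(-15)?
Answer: 0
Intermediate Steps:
S(a) = 0 (S(a) = 0*a = 0)
-(-10080)*S(-15) = -(-10080)*0 = -480*0 = 0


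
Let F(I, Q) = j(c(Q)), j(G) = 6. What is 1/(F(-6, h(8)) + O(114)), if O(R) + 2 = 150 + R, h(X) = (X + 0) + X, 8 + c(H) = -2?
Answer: 1/268 ≈ 0.0037313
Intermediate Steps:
c(H) = -10 (c(H) = -8 - 2 = -10)
h(X) = 2*X (h(X) = X + X = 2*X)
F(I, Q) = 6
O(R) = 148 + R (O(R) = -2 + (150 + R) = 148 + R)
1/(F(-6, h(8)) + O(114)) = 1/(6 + (148 + 114)) = 1/(6 + 262) = 1/268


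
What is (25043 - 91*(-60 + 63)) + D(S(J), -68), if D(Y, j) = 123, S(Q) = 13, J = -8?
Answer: 24893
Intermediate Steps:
(25043 - 91*(-60 + 63)) + D(S(J), -68) = (25043 - 91*(-60 + 63)) + 123 = (25043 - 91*3) + 123 = (25043 - 273) + 123 = 24770 + 123 = 24893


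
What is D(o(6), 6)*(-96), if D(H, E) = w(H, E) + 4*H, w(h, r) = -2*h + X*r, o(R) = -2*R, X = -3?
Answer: 4032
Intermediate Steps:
w(h, r) = -3*r - 2*h (w(h, r) = -2*h - 3*r = -3*r - 2*h)
D(H, E) = -3*E + 2*H (D(H, E) = (-3*E - 2*H) + 4*H = -3*E + 2*H)
D(o(6), 6)*(-96) = (-3*6 + 2*(-2*6))*(-96) = (-18 + 2*(-12))*(-96) = (-18 - 24)*(-96) = -42*(-96) = 4032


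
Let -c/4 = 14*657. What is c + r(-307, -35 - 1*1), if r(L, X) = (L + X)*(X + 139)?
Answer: -72121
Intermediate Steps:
c = -36792 (c = -56*657 = -4*9198 = -36792)
r(L, X) = (139 + X)*(L + X) (r(L, X) = (L + X)*(139 + X) = (139 + X)*(L + X))
c + r(-307, -35 - 1*1) = -36792 + ((-35 - 1*1)**2 + 139*(-307) + 139*(-35 - 1*1) - 307*(-35 - 1*1)) = -36792 + ((-35 - 1)**2 - 42673 + 139*(-35 - 1) - 307*(-35 - 1)) = -36792 + ((-36)**2 - 42673 + 139*(-36) - 307*(-36)) = -36792 + (1296 - 42673 - 5004 + 11052) = -36792 - 35329 = -72121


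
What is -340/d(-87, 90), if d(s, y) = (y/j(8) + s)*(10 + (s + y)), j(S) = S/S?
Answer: -340/39 ≈ -8.7179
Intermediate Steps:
j(S) = 1
d(s, y) = (s + y)*(10 + s + y) (d(s, y) = (y/1 + s)*(10 + (s + y)) = (y*1 + s)*(10 + s + y) = (y + s)*(10 + s + y) = (s + y)*(10 + s + y))
-340/d(-87, 90) = -340/(90**2 + 10*90 - 87*90 - 87*(10 - 87 + 90)) = -340/(8100 + 900 - 7830 - 87*13) = -340/(8100 + 900 - 7830 - 1131) = -340/39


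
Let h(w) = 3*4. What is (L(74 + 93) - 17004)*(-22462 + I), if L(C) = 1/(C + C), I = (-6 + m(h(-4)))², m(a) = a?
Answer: 63682383355/167 ≈ 3.8133e+8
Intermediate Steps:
h(w) = 12
I = 36 (I = (-6 + 12)² = 6² = 36)
L(C) = 1/(2*C)
(L(74 + 93) - 17004)*(-22462 + I) = (1/(2*(74 + 93)) - 17004)*(-22462 + 36) = ((½)/167 - 17004)*(-22426) = ((½)*(1/167) - 17004)*(-22426) = (1/334 - 17004)*(-22426) = -5679335/334*(-22426) = 63682383355/167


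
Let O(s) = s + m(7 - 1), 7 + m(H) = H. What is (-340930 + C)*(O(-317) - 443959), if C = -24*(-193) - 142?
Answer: 149472553880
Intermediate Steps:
m(H) = -7 + H
O(s) = -1 + s (O(s) = s + (-7 + (7 - 1)) = s + (-7 + 6) = s - 1 = -1 + s)
C = 4490 (C = 4632 - 142 = 4490)
(-340930 + C)*(O(-317) - 443959) = (-340930 + 4490)*((-1 - 317) - 443959) = -336440*(-318 - 443959) = -336440*(-444277) = 149472553880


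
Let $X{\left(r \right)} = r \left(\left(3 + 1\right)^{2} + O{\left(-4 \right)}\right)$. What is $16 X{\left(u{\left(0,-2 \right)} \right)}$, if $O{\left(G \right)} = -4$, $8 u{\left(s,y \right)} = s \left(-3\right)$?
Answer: $0$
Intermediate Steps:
$u{\left(s,y \right)} = - \frac{3 s}{8}$ ($u{\left(s,y \right)} = \frac{s \left(-3\right)}{8} = \frac{\left(-3\right) s}{8} = - \frac{3 s}{8}$)
$X{\left(r \right)} = 12 r$ ($X{\left(r \right)} = r \left(\left(3 + 1\right)^{2} - 4\right) = r \left(4^{2} - 4\right) = r \left(16 - 4\right) = r 12 = 12 r$)
$16 X{\left(u{\left(0,-2 \right)} \right)} = 16 \cdot 12 \left(\left(- \frac{3}{8}\right) 0\right) = 16 \cdot 12 \cdot 0 = 16 \cdot 0 = 0$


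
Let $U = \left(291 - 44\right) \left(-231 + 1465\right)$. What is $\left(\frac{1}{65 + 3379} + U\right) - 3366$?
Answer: $\frac{1038131809}{3444} \approx 3.0143 \cdot 10^{5}$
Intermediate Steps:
$U = 304798$ ($U = 247 \cdot 1234 = 304798$)
$\left(\frac{1}{65 + 3379} + U\right) - 3366 = \left(\frac{1}{65 + 3379} + 304798\right) - 3366 = \left(\frac{1}{3444} + 304798\right) - 3366 = \frac{1049724313}{3444} - 3366 = \frac{1038131809}{3444}$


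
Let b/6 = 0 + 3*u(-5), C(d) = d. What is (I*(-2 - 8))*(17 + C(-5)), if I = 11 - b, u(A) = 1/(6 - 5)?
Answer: 840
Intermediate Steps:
u(A) = 1 (u(A) = 1/1 = 1)
b = 18 (b = 6*(0 + 3*1) = 6*(0 + 3) = 6*3 = 18)
I = -7 (I = 11 - 1*18 = 11 - 18 = -7)
(I*(-2 - 8))*(17 + C(-5)) = (-7*(-2 - 8))*(17 - 5) = -7*(-10)*12 = 70*12 = 840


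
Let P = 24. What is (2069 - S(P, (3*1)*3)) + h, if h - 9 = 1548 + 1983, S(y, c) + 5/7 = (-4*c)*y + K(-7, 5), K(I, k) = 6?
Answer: 45274/7 ≈ 6467.7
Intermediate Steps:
S(y, c) = 37/7 - 4*c*y (S(y, c) = -5/7 + ((-4*c)*y + 6) = -5/7 + (-4*c*y + 6) = -5/7 + (6 - 4*c*y) = 37/7 - 4*c*y)
h = 3540 (h = 9 + (1548 + 1983) = 9 + 3531 = 3540)
(2069 - S(P, (3*1)*3)) + h = (2069 - (37/7 - 4*(3*1)*3*24)) + 3540 = (2069 - (37/7 - 4*3*3*24)) + 3540 = (2069 - (37/7 - 4*9*24)) + 3540 = (2069 - (37/7 - 864)) + 3540 = (2069 - 1*(-6011/7)) + 3540 = (2069 + 6011/7) + 3540 = 20494/7 + 3540 = 45274/7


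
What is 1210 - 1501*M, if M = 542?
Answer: -812332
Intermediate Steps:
1210 - 1501*M = 1210 - 1501*542 = 1210 - 813542 = -812332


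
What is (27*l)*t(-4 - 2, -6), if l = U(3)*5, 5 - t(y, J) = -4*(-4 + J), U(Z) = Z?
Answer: -14175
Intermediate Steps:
t(y, J) = -11 + 4*J (t(y, J) = 5 - (-4)*(-4 + J) = 5 - (16 - 4*J) = 5 + (-16 + 4*J) = -11 + 4*J)
l = 15 (l = 3*5 = 15)
(27*l)*t(-4 - 2, -6) = (27*15)*(-11 + 4*(-6)) = 405*(-11 - 24) = 405*(-35) = -14175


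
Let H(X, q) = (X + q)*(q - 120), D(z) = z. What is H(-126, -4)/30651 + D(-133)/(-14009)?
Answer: 229901663/429389859 ≈ 0.53541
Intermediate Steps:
H(X, q) = (-120 + q)*(X + q) (H(X, q) = (X + q)*(-120 + q) = (-120 + q)*(X + q))
H(-126, -4)/30651 + D(-133)/(-14009) = ((-4)² - 120*(-126) - 120*(-4) - 126*(-4))/30651 - 133/(-14009) = (16 + 15120 + 480 + 504)*(1/30651) - 133*(-1/14009) = 16120*(1/30651) + 133/14009 = 16120/30651 + 133/14009 = 229901663/429389859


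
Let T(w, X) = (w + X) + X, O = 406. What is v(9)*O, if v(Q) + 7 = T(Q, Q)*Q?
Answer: 95816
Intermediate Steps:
T(w, X) = w + 2*X (T(w, X) = (X + w) + X = w + 2*X)
v(Q) = -7 + 3*Q² (v(Q) = -7 + (Q + 2*Q)*Q = -7 + (3*Q)*Q = -7 + 3*Q²)
v(9)*O = (-7 + 3*9²)*406 = (-7 + 3*81)*406 = (-7 + 243)*406 = 236*406 = 95816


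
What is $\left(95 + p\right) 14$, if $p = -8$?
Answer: $1218$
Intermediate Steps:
$\left(95 + p\right) 14 = \left(95 - 8\right) 14 = 87 \cdot 14 = 1218$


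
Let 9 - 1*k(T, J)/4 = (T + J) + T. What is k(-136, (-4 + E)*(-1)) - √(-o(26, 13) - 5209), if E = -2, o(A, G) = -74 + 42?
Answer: 1100 - I*√5177 ≈ 1100.0 - 71.951*I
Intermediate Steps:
o(A, G) = -32
k(T, J) = 36 - 8*T - 4*J (k(T, J) = 36 - 4*((T + J) + T) = 36 - 4*((J + T) + T) = 36 - 4*(J + 2*T) = 36 + (-8*T - 4*J) = 36 - 8*T - 4*J)
k(-136, (-4 + E)*(-1)) - √(-o(26, 13) - 5209) = (36 - 8*(-136) - 4*(-4 - 2)*(-1)) - √(-1*(-32) - 5209) = (36 + 1088 - (-24)*(-1)) - √(32 - 5209) = (36 + 1088 - 4*6) - √(-5177) = (36 + 1088 - 24) - I*√5177 = 1100 - I*√5177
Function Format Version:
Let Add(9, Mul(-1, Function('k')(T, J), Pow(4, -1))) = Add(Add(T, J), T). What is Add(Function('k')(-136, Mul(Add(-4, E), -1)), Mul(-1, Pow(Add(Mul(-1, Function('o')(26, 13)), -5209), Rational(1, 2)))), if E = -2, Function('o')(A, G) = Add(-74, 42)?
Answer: Add(1100, Mul(-1, I, Pow(5177, Rational(1, 2)))) ≈ Add(1100.0, Mul(-71.951, I))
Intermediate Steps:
Function('o')(A, G) = -32
Function('k')(T, J) = Add(36, Mul(-8, T), Mul(-4, J)) (Function('k')(T, J) = Add(36, Mul(-4, Add(Add(T, J), T))) = Add(36, Mul(-4, Add(Add(J, T), T))) = Add(36, Mul(-4, Add(J, Mul(2, T)))) = Add(36, Add(Mul(-8, T), Mul(-4, J))) = Add(36, Mul(-8, T), Mul(-4, J)))
Add(Function('k')(-136, Mul(Add(-4, E), -1)), Mul(-1, Pow(Add(Mul(-1, Function('o')(26, 13)), -5209), Rational(1, 2)))) = Add(Add(36, Mul(-8, -136), Mul(-4, Mul(Add(-4, -2), -1))), Mul(-1, Pow(Add(Mul(-1, -32), -5209), Rational(1, 2)))) = Add(Add(36, 1088, Mul(-4, Mul(-6, -1))), Mul(-1, Pow(Add(32, -5209), Rational(1, 2)))) = Add(Add(36, 1088, Mul(-4, 6)), Mul(-1, Pow(-5177, Rational(1, 2)))) = Add(Add(36, 1088, -24), Mul(-1, Mul(I, Pow(5177, Rational(1, 2))))) = Add(1100, Mul(-1, I, Pow(5177, Rational(1, 2))))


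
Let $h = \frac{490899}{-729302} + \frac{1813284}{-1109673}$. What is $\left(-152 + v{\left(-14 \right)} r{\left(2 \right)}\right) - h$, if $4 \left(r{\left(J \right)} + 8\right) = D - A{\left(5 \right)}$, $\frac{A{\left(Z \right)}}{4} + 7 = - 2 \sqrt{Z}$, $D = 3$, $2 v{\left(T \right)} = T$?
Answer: $- \frac{26606258535037}{179841497388} - 14 \sqrt{5} \approx -179.25$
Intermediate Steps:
$v{\left(T \right)} = \frac{T}{2}$
$A{\left(Z \right)} = -28 - 8 \sqrt{Z}$ ($A{\left(Z \right)} = -28 + 4 \left(- 2 \sqrt{Z}\right) = -28 - 8 \sqrt{Z}$)
$r{\left(J \right)} = - \frac{1}{4} + 2 \sqrt{5}$ ($r{\left(J \right)} = -8 + \frac{3 - \left(-28 - 8 \sqrt{5}\right)}{4} = -8 + \frac{3 + \left(28 + 8 \sqrt{5}\right)}{4} = -8 + \frac{31 + 8 \sqrt{5}}{4} = -8 + \left(\frac{31}{4} + 2 \sqrt{5}\right) = - \frac{1}{4} + 2 \sqrt{5}$)
$h = - \frac{207463223755}{89920748694}$ ($h = 490899 \left(- \frac{1}{729302}\right) + 1813284 \left(- \frac{1}{1109673}\right) = - \frac{490899}{729302} - \frac{201476}{123297} = - \frac{207463223755}{89920748694} \approx -2.3072$)
$\left(-152 + v{\left(-14 \right)} r{\left(2 \right)}\right) - h = \left(-152 + \frac{1}{2} \left(-14\right) \left(- \frac{1}{4} + 2 \sqrt{5}\right)\right) - - \frac{207463223755}{89920748694} = \left(-152 - 7 \left(- \frac{1}{4} + 2 \sqrt{5}\right)\right) + \frac{207463223755}{89920748694} = \left(-152 + \left(\frac{7}{4} - 14 \sqrt{5}\right)\right) + \frac{207463223755}{89920748694} = \left(- \frac{601}{4} - 14 \sqrt{5}\right) + \frac{207463223755}{89920748694} = - \frac{26606258535037}{179841497388} - 14 \sqrt{5}$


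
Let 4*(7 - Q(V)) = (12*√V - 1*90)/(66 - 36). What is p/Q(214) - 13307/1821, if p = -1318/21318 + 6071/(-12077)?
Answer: -1028168473542571/139260566282013 - 223598560*√214/229424326659 ≈ -7.3973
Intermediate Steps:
p = -5589964/9902211 (p = -1318*1/21318 + 6071*(-1/12077) = -659/10659 - 467/929 = -5589964/9902211 ≈ -0.56452)
Q(V) = 31/4 - √V/10 (Q(V) = 7 - (12*√V - 1*90)/(4*(66 - 36)) = 7 - (12*√V - 90)/(4*30) = 7 - (-90 + 12*√V)/(4*30) = 7 - (-3 + 2*√V/5)/4 = 7 + (¾ - √V/10) = 31/4 - √V/10)
p/Q(214) - 13307/1821 = -5589964/(9902211*(31/4 - √214/10)) - 13307/1821 = -13307/1821 - 5589964/(9902211*(31/4 - √214/10))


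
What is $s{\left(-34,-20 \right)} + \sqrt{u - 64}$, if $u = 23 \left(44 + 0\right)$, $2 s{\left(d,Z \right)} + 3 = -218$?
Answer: $- \frac{221}{2} + 2 \sqrt{237} \approx -79.71$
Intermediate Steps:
$s{\left(d,Z \right)} = - \frac{221}{2}$ ($s{\left(d,Z \right)} = - \frac{3}{2} + \frac{1}{2} \left(-218\right) = - \frac{3}{2} - 109 = - \frac{221}{2}$)
$u = 1012$ ($u = 23 \cdot 44 = 1012$)
$s{\left(-34,-20 \right)} + \sqrt{u - 64} = - \frac{221}{2} + \sqrt{1012 - 64} = - \frac{221}{2} + \sqrt{948} = - \frac{221}{2} + 2 \sqrt{237}$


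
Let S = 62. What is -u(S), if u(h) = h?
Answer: -62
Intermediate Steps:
-u(S) = -1*62 = -62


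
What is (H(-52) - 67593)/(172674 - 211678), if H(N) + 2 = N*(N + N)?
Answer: 62187/39004 ≈ 1.5944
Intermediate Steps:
H(N) = -2 + 2*N**2 (H(N) = -2 + N*(N + N) = -2 + N*(2*N) = -2 + 2*N**2)
(H(-52) - 67593)/(172674 - 211678) = ((-2 + 2*(-52)**2) - 67593)/(172674 - 211678) = ((-2 + 2*2704) - 67593)/(-39004) = ((-2 + 5408) - 67593)*(-1/39004) = (5406 - 67593)*(-1/39004) = -62187*(-1/39004) = 62187/39004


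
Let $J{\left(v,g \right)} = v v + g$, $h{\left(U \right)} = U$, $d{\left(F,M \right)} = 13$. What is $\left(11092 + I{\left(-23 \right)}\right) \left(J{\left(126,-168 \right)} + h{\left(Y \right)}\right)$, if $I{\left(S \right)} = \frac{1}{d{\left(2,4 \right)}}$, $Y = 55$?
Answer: $\frac{2272977311}{13} \approx 1.7484 \cdot 10^{8}$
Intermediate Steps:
$J{\left(v,g \right)} = g + v^{2}$ ($J{\left(v,g \right)} = v^{2} + g = g + v^{2}$)
$I{\left(S \right)} = \frac{1}{13}$
$\left(11092 + I{\left(-23 \right)}\right) \left(J{\left(126,-168 \right)} + h{\left(Y \right)}\right) = \left(11092 + \frac{1}{13}\right) \left(\left(-168 + 126^{2}\right) + 55\right) = \frac{144197 \left(\left(-168 + 15876\right) + 55\right)}{13} = \frac{144197 \left(15708 + 55\right)}{13} = \frac{144197}{13} \cdot 15763 = \frac{2272977311}{13}$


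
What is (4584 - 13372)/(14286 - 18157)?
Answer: 8788/3871 ≈ 2.2702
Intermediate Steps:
(4584 - 13372)/(14286 - 18157) = -8788/(-3871) = -8788*(-1/3871) = 8788/3871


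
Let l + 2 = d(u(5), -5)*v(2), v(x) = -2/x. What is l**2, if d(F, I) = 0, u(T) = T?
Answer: 4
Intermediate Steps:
l = -2 (l = -2 + 0*(-2/2) = -2 + 0*(-2*1/2) = -2 + 0*(-1) = -2 + 0 = -2)
l**2 = (-2)**2 = 4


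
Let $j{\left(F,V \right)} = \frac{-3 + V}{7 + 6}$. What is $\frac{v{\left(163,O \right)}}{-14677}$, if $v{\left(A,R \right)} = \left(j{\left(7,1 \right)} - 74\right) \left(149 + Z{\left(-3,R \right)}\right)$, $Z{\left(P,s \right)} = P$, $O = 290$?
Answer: $\frac{140744}{190801} \approx 0.73765$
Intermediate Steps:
$j{\left(F,V \right)} = - \frac{3}{13} + \frac{V}{13}$ ($j{\left(F,V \right)} = \frac{-3 + V}{13} = \left(-3 + V\right) \frac{1}{13} = - \frac{3}{13} + \frac{V}{13}$)
$v{\left(A,R \right)} = - \frac{140744}{13}$ ($v{\left(A,R \right)} = \left(\left(- \frac{3}{13} + \frac{1}{13} \cdot 1\right) - 74\right) \left(149 - 3\right) = \left(\left(- \frac{3}{13} + \frac{1}{13}\right) - 74\right) 146 = \left(- \frac{2}{13} - 74\right) 146 = \left(- \frac{964}{13}\right) 146 = - \frac{140744}{13}$)
$\frac{v{\left(163,O \right)}}{-14677} = - \frac{140744}{13 \left(-14677\right)} = \left(- \frac{140744}{13}\right) \left(- \frac{1}{14677}\right) = \frac{140744}{190801}$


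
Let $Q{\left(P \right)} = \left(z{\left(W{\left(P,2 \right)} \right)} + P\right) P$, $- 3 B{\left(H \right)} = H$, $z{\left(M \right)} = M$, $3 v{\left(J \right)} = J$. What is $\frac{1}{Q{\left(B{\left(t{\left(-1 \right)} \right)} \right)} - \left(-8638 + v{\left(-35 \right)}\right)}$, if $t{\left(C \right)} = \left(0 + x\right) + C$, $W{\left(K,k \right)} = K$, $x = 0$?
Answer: $\frac{9}{77849} \approx 0.00011561$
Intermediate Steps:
$v{\left(J \right)} = \frac{J}{3}$
$t{\left(C \right)} = C$ ($t{\left(C \right)} = \left(0 + 0\right) + C = 0 + C = C$)
$B{\left(H \right)} = - \frac{H}{3}$
$Q{\left(P \right)} = 2 P^{2}$ ($Q{\left(P \right)} = \left(P + P\right) P = 2 P P = 2 P^{2}$)
$\frac{1}{Q{\left(B{\left(t{\left(-1 \right)} \right)} \right)} - \left(-8638 + v{\left(-35 \right)}\right)} = \frac{1}{2 \left(\left(- \frac{1}{3}\right) \left(-1\right)\right)^{2} + \left(8638 - \frac{1}{3} \left(-35\right)\right)} = \frac{1}{\frac{2}{9} + \left(8638 - - \frac{35}{3}\right)} = \frac{1}{2 \cdot \frac{1}{9} + \left(8638 + \frac{35}{3}\right)} = \frac{1}{\frac{2}{9} + \frac{25949}{3}} = \frac{1}{\frac{77849}{9}} = \frac{9}{77849}$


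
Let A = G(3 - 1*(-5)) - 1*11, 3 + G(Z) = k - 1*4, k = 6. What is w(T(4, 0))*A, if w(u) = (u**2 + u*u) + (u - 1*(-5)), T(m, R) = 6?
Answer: -996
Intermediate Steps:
G(Z) = -1 (G(Z) = -3 + (6 - 1*4) = -3 + (6 - 4) = -3 + 2 = -1)
w(u) = 5 + u + 2*u**2 (w(u) = (u**2 + u**2) + (u + 5) = 2*u**2 + (5 + u) = 5 + u + 2*u**2)
A = -12 (A = -1 - 1*11 = -1 - 11 = -12)
w(T(4, 0))*A = (5 + 6 + 2*6**2)*(-12) = (5 + 6 + 2*36)*(-12) = (5 + 6 + 72)*(-12) = 83*(-12) = -996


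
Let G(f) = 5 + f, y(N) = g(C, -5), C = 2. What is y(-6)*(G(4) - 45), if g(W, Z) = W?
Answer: -72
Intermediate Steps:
y(N) = 2
y(-6)*(G(4) - 45) = 2*((5 + 4) - 45) = 2*(9 - 45) = 2*(-36) = -72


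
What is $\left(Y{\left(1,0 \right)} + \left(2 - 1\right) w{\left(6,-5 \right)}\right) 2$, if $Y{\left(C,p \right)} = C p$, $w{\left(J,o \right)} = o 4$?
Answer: $-40$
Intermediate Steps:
$w{\left(J,o \right)} = 4 o$
$\left(Y{\left(1,0 \right)} + \left(2 - 1\right) w{\left(6,-5 \right)}\right) 2 = \left(1 \cdot 0 + \left(2 - 1\right) 4 \left(-5\right)\right) 2 = \left(0 + 1 \left(-20\right)\right) 2 = \left(0 - 20\right) 2 = \left(-20\right) 2 = -40$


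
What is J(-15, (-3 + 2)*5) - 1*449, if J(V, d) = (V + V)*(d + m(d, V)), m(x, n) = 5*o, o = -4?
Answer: 301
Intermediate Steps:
m(x, n) = -20 (m(x, n) = 5*(-4) = -20)
J(V, d) = 2*V*(-20 + d) (J(V, d) = (V + V)*(d - 20) = (2*V)*(-20 + d) = 2*V*(-20 + d))
J(-15, (-3 + 2)*5) - 1*449 = 2*(-15)*(-20 + (-3 + 2)*5) - 1*449 = 2*(-15)*(-20 - 1*5) - 449 = 2*(-15)*(-20 - 5) - 449 = 2*(-15)*(-25) - 449 = 750 - 449 = 301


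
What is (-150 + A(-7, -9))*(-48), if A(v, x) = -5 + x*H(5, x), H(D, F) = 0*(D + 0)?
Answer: 7440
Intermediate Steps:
H(D, F) = 0 (H(D, F) = 0*D = 0)
A(v, x) = -5 (A(v, x) = -5 + x*0 = -5 + 0 = -5)
(-150 + A(-7, -9))*(-48) = (-150 - 5)*(-48) = -155*(-48) = 7440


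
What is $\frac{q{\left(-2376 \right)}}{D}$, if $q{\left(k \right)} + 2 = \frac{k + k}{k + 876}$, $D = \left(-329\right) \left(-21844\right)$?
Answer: $\frac{73}{449167250} \approx 1.6252 \cdot 10^{-7}$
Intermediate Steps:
$D = 7186676$
$q{\left(k \right)} = -2 + \frac{2 k}{876 + k}$ ($q{\left(k \right)} = -2 + \frac{k + k}{k + 876} = -2 + \frac{2 k}{876 + k}$)
$\frac{q{\left(-2376 \right)}}{D} = \frac{\left(-1752\right) \frac{1}{876 - 2376}}{7186676} = - \frac{1752}{-1500} \cdot \frac{1}{7186676} = \left(-1752\right) \left(- \frac{1}{1500}\right) \frac{1}{7186676} = \frac{146}{125} \cdot \frac{1}{7186676} = \frac{73}{449167250}$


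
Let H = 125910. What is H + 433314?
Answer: 559224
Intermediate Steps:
H + 433314 = 125910 + 433314 = 559224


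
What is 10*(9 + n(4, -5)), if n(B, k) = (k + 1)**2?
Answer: 250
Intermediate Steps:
n(B, k) = (1 + k)**2
10*(9 + n(4, -5)) = 10*(9 + (1 - 5)**2) = 10*(9 + (-4)**2) = 10*(9 + 16) = 10*25 = 250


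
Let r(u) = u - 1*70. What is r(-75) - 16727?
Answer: -16872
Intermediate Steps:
r(u) = -70 + u (r(u) = u - 70 = -70 + u)
r(-75) - 16727 = (-70 - 75) - 16727 = -145 - 16727 = -16872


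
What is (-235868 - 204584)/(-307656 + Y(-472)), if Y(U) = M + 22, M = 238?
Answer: 110113/76849 ≈ 1.4328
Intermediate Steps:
Y(U) = 260 (Y(U) = 238 + 22 = 260)
(-235868 - 204584)/(-307656 + Y(-472)) = (-235868 - 204584)/(-307656 + 260) = -440452/(-307396) = -440452*(-1/307396) = 110113/76849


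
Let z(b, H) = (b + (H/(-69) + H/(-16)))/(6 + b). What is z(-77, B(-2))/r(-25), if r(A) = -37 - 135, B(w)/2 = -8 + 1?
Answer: -41909/6741024 ≈ -0.0062170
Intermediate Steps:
B(w) = -14 (B(w) = 2*(-8 + 1) = 2*(-7) = -14)
z(b, H) = (b - 85*H/1104)/(6 + b) (z(b, H) = (b + (H*(-1/69) + H*(-1/16)))/(6 + b) = (b + (-H/69 - H/16))/(6 + b) = (b - 85*H/1104)/(6 + b))
r(A) = -172
z(-77, B(-2))/r(-25) = ((-77 - 85/1104*(-14))/(6 - 77))/(-172) = ((-77 + 595/552)/(-71))*(-1/172) = -1/71*(-41909/552)*(-1/172) = (41909/39192)*(-1/172) = -41909/6741024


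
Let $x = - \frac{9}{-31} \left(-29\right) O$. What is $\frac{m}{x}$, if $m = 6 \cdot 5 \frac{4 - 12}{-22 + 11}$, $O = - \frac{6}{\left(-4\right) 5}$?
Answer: $- \frac{24800}{2871} \approx -8.6381$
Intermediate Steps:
$O = \frac{3}{10}$ ($O = - \frac{6}{-20} = \left(-6\right) \left(- \frac{1}{20}\right) = \frac{3}{10} \approx 0.3$)
$m = \frac{240}{11}$ ($m = 30 \left(- \frac{8}{-11}\right) = 30 \left(\left(-8\right) \left(- \frac{1}{11}\right)\right) = 30 \cdot \frac{8}{11} = \frac{240}{11} \approx 21.818$)
$x = - \frac{783}{310}$ ($x = - \frac{9}{-31} \left(-29\right) \frac{3}{10} = \left(-9\right) \left(- \frac{1}{31}\right) \left(-29\right) \frac{3}{10} = \frac{9}{31} \left(-29\right) \frac{3}{10} = \left(- \frac{261}{31}\right) \frac{3}{10} = - \frac{783}{310} \approx -2.5258$)
$\frac{m}{x} = \frac{240}{11 \left(- \frac{783}{310}\right)} = \frac{240}{11} \left(- \frac{310}{783}\right) = - \frac{24800}{2871}$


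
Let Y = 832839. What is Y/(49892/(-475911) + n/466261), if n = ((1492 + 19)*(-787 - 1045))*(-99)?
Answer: 184805923699300869/130398741966916 ≈ 1417.2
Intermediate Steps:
n = 274047048 (n = (1511*(-1832))*(-99) = -2768152*(-99) = 274047048)
Y/(49892/(-475911) + n/466261) = 832839/(49892/(-475911) + 274047048/466261) = 832839/(49892*(-1/475911) + 274047048*(1/466261)) = 832839/(-49892/475911 + 274047048/466261) = 832839/(130398741966916/221898738771) = 832839*(221898738771/130398741966916) = 184805923699300869/130398741966916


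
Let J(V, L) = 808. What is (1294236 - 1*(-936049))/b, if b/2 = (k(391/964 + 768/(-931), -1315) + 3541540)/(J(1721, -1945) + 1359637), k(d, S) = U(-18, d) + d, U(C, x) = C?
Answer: 1361564036034604150/3178458954317 ≈ 4.2837e+5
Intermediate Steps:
k(d, S) = -18 + d
b = 3178458954317/610488810190 (b = 2*(((-18 + (391/964 + 768/(-931))) + 3541540)/(808 + 1359637)) = 2*(((-18 + (391*(1/964) + 768*(-1/931))) + 3541540)/1360445) = 2*(((-18 + (391/964 - 768/931)) + 3541540)*(1/1360445)) = 2*(((-18 - 376331/897484) + 3541540)*(1/1360445)) = 2*((-16531043/897484 + 3541540)*(1/1360445)) = 2*((3178458954317/897484)*(1/1360445)) = 2*(3178458954317/1220977620380) = 3178458954317/610488810190 ≈ 5.2064)
(1294236 - 1*(-936049))/b = (1294236 - 1*(-936049))/(3178458954317/610488810190) = (1294236 + 936049)*(610488810190/3178458954317) = 2230285*(610488810190/3178458954317) = 1361564036034604150/3178458954317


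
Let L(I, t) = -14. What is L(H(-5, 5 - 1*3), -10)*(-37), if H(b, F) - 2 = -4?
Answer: 518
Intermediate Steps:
H(b, F) = -2 (H(b, F) = 2 - 4 = -2)
L(H(-5, 5 - 1*3), -10)*(-37) = -14*(-37) = 518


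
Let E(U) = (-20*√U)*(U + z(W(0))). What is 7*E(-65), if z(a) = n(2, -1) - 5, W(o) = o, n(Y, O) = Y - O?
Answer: 9380*I*√65 ≈ 75624.0*I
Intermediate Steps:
z(a) = -2 (z(a) = (2 - 1*(-1)) - 5 = (2 + 1) - 5 = 3 - 5 = -2)
E(U) = -20*√U*(-2 + U) (E(U) = (-20*√U)*(U - 2) = (-20*√U)*(-2 + U) = -20*√U*(-2 + U))
7*E(-65) = 7*(20*√(-65)*(2 - 1*(-65))) = 7*(20*(I*√65)*(2 + 65)) = 7*(20*(I*√65)*67) = 7*(1340*I*√65) = 9380*I*√65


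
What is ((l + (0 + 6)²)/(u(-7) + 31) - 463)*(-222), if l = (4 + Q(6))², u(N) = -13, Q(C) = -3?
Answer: 306989/3 ≈ 1.0233e+5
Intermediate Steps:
l = 1 (l = (4 - 3)² = 1² = 1)
((l + (0 + 6)²)/(u(-7) + 31) - 463)*(-222) = ((1 + (0 + 6)²)/(-13 + 31) - 463)*(-222) = ((1 + 6²)/18 - 463)*(-222) = ((1 + 36)*(1/18) - 463)*(-222) = (37*(1/18) - 463)*(-222) = (37/18 - 463)*(-222) = -8297/18*(-222) = 306989/3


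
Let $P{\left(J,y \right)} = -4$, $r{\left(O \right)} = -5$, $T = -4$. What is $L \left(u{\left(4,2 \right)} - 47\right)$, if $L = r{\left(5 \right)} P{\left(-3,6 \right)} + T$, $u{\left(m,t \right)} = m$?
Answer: $-688$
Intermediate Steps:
$L = 16$ ($L = \left(-5\right) \left(-4\right) - 4 = 20 - 4 = 16$)
$L \left(u{\left(4,2 \right)} - 47\right) = 16 \left(4 - 47\right) = 16 \left(-43\right) = -688$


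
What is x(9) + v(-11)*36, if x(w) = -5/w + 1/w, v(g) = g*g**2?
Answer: -431248/9 ≈ -47916.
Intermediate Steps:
v(g) = g**3
x(w) = -4/w (x(w) = -5/w + 1/w = -4/w)
x(9) + v(-11)*36 = -4/9 + (-11)**3*36 = -4*1/9 - 1331*36 = -4/9 - 47916 = -431248/9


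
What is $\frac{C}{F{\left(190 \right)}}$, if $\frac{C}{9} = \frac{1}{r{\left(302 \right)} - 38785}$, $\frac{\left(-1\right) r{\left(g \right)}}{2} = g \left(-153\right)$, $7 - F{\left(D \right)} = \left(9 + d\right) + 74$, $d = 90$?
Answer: $- \frac{9}{8902082} \approx -1.011 \cdot 10^{-6}$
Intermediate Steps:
$F{\left(D \right)} = -166$ ($F{\left(D \right)} = 7 - \left(\left(9 + 90\right) + 74\right) = 7 - \left(99 + 74\right) = 7 - 173 = -166$)
$r{\left(g \right)} = 306 g$ ($r{\left(g \right)} = - 2 g \left(-153\right) = - 2 \left(- 153 g\right) = 306 g$)
$C = \frac{9}{53627}$ ($C = \frac{9}{306 \cdot 302 - 38785} = \frac{9}{92412 - 38785} = \frac{9}{53627} \approx 0.00016783$)
$\frac{C}{F{\left(190 \right)}} = \frac{9}{53627 \left(-166\right)} = \frac{9}{53627} \left(- \frac{1}{166}\right) = - \frac{9}{8902082}$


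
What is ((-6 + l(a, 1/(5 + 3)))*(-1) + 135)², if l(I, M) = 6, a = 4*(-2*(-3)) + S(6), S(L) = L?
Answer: 18225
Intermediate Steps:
a = 30 (a = 4*(-2*(-3)) + 6 = 4*6 + 6 = 24 + 6 = 30)
((-6 + l(a, 1/(5 + 3)))*(-1) + 135)² = ((-6 + 6)*(-1) + 135)² = (0*(-1) + 135)² = (0 + 135)² = 135² = 18225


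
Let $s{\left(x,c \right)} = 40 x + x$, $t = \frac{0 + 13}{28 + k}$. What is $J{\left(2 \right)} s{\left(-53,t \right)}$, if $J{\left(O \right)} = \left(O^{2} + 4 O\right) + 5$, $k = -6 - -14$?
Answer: $-36941$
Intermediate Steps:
$k = 8$ ($k = -6 + 14 = 8$)
$J{\left(O \right)} = 5 + O^{2} + 4 O$
$t = \frac{13}{36}$ ($t = \frac{0 + 13}{28 + 8} = \frac{13}{36} \approx 0.36111$)
$s{\left(x,c \right)} = 41 x$
$J{\left(2 \right)} s{\left(-53,t \right)} = \left(5 + 2^{2} + 4 \cdot 2\right) 41 \left(-53\right) = \left(5 + 4 + 8\right) \left(-2173\right) = 17 \left(-2173\right) = -36941$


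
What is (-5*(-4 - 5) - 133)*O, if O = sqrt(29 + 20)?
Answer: -616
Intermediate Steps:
O = 7 (O = sqrt(49) = 7)
(-5*(-4 - 5) - 133)*O = (-5*(-4 - 5) - 133)*7 = (-5*(-9) - 133)*7 = (45 - 133)*7 = -88*7 = -616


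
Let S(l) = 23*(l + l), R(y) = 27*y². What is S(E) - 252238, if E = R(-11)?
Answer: -101956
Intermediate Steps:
E = 3267 (E = 27*(-11)² = 27*121 = 3267)
S(l) = 46*l (S(l) = 23*(2*l) = 46*l)
S(E) - 252238 = 46*3267 - 252238 = 150282 - 252238 = -101956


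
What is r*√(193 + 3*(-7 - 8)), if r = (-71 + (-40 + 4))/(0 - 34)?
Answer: 107*√37/17 ≈ 38.286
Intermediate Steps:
r = 107/34 (r = (-71 - 36)/(-34) = -107*(-1/34) = 107/34 ≈ 3.1471)
r*√(193 + 3*(-7 - 8)) = 107*√(193 + 3*(-7 - 8))/34 = 107*√(193 + 3*(-15))/34 = 107*√(193 - 45)/34 = 107*√148/34 = 107*(2*√37)/34 = 107*√37/17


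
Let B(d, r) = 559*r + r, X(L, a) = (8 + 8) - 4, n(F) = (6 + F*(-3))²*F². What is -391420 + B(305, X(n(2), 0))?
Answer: -384700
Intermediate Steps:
n(F) = F²*(6 - 3*F)² (n(F) = (6 - 3*F)²*F² = F²*(6 - 3*F)²)
X(L, a) = 12 (X(L, a) = 16 - 4 = 12)
B(d, r) = 560*r
-391420 + B(305, X(n(2), 0)) = -391420 + 560*12 = -391420 + 6720 = -384700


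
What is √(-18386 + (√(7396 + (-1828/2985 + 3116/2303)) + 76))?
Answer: √(-17659109971959750 + 1964130*√1783449700801005)/982065 ≈ 135.0*I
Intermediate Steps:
√(-18386 + (√(7396 + (-1828/2985 + 3116/2303)) + 76)) = √(-18386 + (√(7396 + 5091376/6874455) + 76)) = √(-18386 + (√(50848560556/6874455) + 76)) = √(-18386 + (2*√1783449700801005/982065 + 76)) = √(-18386 + (76 + 2*√1783449700801005/982065)) = √(-18310 + 2*√1783449700801005/982065)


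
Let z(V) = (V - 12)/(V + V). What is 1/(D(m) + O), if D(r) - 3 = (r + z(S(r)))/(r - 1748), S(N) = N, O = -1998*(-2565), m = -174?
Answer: 111476/571300352609 ≈ 1.9513e-7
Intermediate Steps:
O = 5124870
z(V) = (-12 + V)/(2*V) (z(V) = (-12 + V)/((2*V)) = (-12 + V)*(1/(2*V)) = (-12 + V)/(2*V))
D(r) = 3 + (r + (-12 + r)/(2*r))/(-1748 + r) (D(r) = 3 + (r + (-12 + r)/(2*r))/(r - 1748) = 3 + (r + (-12 + r)/(2*r))/(-1748 + r))
1/(D(m) + O) = 1/((½)*(-12 - 174 + 8*(-174)*(-1311 - 174))/(-174*(-1748 - 174)) + 5124870) = 1/((½)*(-1/174)*(-12 - 174 + 8*(-174)*(-1485))/(-1922) + 5124870) = 1/((½)*(-1/174)*(-1/1922)*(-12 - 174 + 2067120) + 5124870) = 1/((½)*(-1/174)*(-1/1922)*2066934 + 5124870) = 1/(344489/111476 + 5124870) = 1/(571300352609/111476) = 111476/571300352609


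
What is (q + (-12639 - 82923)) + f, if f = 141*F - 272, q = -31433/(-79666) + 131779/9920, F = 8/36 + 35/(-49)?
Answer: -795693761610233/8298010560 ≈ -95890.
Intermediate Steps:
F = -31/63 (F = 8*(1/36) + 35*(-1/49) = 2/9 - 5/7 = -31/63 ≈ -0.49206)
q = 5405060587/395143360 (q = -31433*(-1/79666) + 131779*(1/9920) = 31433/79666 + 131779/9920 = 5405060587/395143360 ≈ 13.679)
f = -7169/21 (f = 141*(-31/63) - 272 = -1457/21 - 272 = -7169/21 ≈ -341.38)
(q + (-12639 - 82923)) + f = (5405060587/395143360 + (-12639 - 82923)) - 7169/21 = (5405060587/395143360 - 95562) - 7169/21 = -37755284707733/395143360 - 7169/21 = -795693761610233/8298010560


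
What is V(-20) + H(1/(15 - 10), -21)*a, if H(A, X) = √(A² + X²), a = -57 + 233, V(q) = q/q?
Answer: 1 + 176*√11026/5 ≈ 3697.2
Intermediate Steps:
V(q) = 1
a = 176
V(-20) + H(1/(15 - 10), -21)*a = 1 + √((1/(15 - 10))² + (-21)²)*176 = 1 + √((1/5)² + 441)*176 = 1 + √((⅕)² + 441)*176 = 1 + √(1/25 + 441)*176 = 1 + √(11026/25)*176 = 1 + (√11026/5)*176 = 1 + 176*√11026/5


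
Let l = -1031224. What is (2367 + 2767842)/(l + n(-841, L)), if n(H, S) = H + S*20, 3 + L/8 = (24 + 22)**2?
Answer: -2770209/693985 ≈ -3.9917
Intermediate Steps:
L = 16904 (L = -24 + 8*(24 + 22)**2 = -24 + 8*46**2 = -24 + 8*2116 = -24 + 16928 = 16904)
n(H, S) = H + 20*S
(2367 + 2767842)/(l + n(-841, L)) = (2367 + 2767842)/(-1031224 + (-841 + 20*16904)) = 2770209/(-1031224 + (-841 + 338080)) = 2770209/(-1031224 + 337239) = 2770209/(-693985) = 2770209*(-1/693985) = -2770209/693985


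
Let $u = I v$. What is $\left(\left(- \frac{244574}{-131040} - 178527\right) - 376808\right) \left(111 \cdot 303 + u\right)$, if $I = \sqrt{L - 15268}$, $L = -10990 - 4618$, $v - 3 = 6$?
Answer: $- \frac{135972340373881}{7280} - \frac{36385426913 i \sqrt{7719}}{3640} \approx -1.8678 \cdot 10^{10} - 8.7823 \cdot 10^{8} i$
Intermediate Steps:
$v = 9$ ($v = 3 + 6 = 9$)
$L = -15608$ ($L = -10990 - 4618 = -15608$)
$I = 2 i \sqrt{7719}$ ($I = \sqrt{-15608 - 15268} = \sqrt{-30876} = 2 i \sqrt{7719} \approx 175.72 i$)
$u = 18 i \sqrt{7719}$ ($u = 2 i \sqrt{7719} \cdot 9 = 18 i \sqrt{7719} \approx 1581.4 i$)
$\left(\left(- \frac{244574}{-131040} - 178527\right) - 376808\right) \left(111 \cdot 303 + u\right) = \left(\left(- \frac{244574}{-131040} - 178527\right) - 376808\right) \left(111 \cdot 303 + 18 i \sqrt{7719}\right) = \left(\left(\left(-244574\right) \left(- \frac{1}{131040}\right) - 178527\right) - 376808\right) \left(33633 + 18 i \sqrt{7719}\right) = \left(\left(\frac{122287}{65520} - 178527\right) - 376808\right) \left(33633 + 18 i \sqrt{7719}\right) = \left(- \frac{11696966753}{65520} - 376808\right) \left(33633 + 18 i \sqrt{7719}\right) = - \frac{36385426913 \left(33633 + 18 i \sqrt{7719}\right)}{65520} = - \frac{135972340373881}{7280} - \frac{36385426913 i \sqrt{7719}}{3640}$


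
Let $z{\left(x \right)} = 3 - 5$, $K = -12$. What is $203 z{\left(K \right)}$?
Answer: $-406$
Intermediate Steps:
$z{\left(x \right)} = -2$ ($z{\left(x \right)} = 3 - 5 = -2$)
$203 z{\left(K \right)} = 203 \left(-2\right) = -406$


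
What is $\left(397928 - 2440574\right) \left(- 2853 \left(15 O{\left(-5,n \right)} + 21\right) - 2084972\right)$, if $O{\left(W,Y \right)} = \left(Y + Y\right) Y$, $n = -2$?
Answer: $5080561050270$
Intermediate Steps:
$O{\left(W,Y \right)} = 2 Y^{2}$ ($O{\left(W,Y \right)} = 2 Y Y = 2 Y^{2}$)
$\left(397928 - 2440574\right) \left(- 2853 \left(15 O{\left(-5,n \right)} + 21\right) - 2084972\right) = \left(397928 - 2440574\right) \left(- 2853 \left(15 \cdot 2 \left(-2\right)^{2} + 21\right) - 2084972\right) = \left(397928 - 2440574\right) \left(- 2853 \left(15 \cdot 2 \cdot 4 + 21\right) - 2084972\right) = \left(397928 - 2440574\right) \left(- 2853 \left(15 \cdot 8 + 21\right) - 2084972\right) = - 2042646 \left(- 2853 \left(120 + 21\right) - 2084972\right) = - 2042646 \left(\left(-2853\right) 141 - 2084972\right) = - 2042646 \left(-402273 - 2084972\right) = \left(-2042646\right) \left(-2487245\right) = 5080561050270$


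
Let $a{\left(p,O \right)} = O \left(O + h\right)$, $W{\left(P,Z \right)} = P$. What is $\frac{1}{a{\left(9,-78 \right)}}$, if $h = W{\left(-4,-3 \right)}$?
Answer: $\frac{1}{6396} \approx 0.00015635$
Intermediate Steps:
$h = -4$
$a{\left(p,O \right)} = O \left(-4 + O\right)$ ($a{\left(p,O \right)} = O \left(O - 4\right) = O \left(-4 + O\right)$)
$\frac{1}{a{\left(9,-78 \right)}} = \frac{1}{\left(-78\right) \left(-4 - 78\right)} = \frac{1}{\left(-78\right) \left(-82\right)} = \frac{1}{6396}$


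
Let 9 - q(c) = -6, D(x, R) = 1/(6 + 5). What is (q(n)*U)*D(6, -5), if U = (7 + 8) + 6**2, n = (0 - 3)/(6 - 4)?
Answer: 765/11 ≈ 69.545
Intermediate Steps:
D(x, R) = 1/11
n = -3/2 ≈ -1.5000
U = 51 (U = 15 + 36 = 51)
q(c) = 15 (q(c) = 9 - 1*(-6) = 9 + 6 = 15)
(q(n)*U)*D(6, -5) = (15*51)*(1/11) = 765*(1/11) = 765/11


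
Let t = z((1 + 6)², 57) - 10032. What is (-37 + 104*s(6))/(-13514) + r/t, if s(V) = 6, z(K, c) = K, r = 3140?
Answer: -48293981/134910262 ≈ -0.35797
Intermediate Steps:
t = -9983 (t = (1 + 6)² - 10032 = 7² - 10032 = 49 - 10032 = -9983)
(-37 + 104*s(6))/(-13514) + r/t = (-37 + 104*6)/(-13514) + 3140/(-9983) = (-37 + 624)*(-1/13514) + 3140*(-1/9983) = 587*(-1/13514) - 3140/9983 = -587/13514 - 3140/9983 = -48293981/134910262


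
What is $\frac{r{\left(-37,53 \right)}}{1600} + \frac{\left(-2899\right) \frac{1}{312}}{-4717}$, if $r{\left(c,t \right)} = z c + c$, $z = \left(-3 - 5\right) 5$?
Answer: $\frac{20464493}{22641600} \approx 0.90384$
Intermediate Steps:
$z = -40$ ($z = \left(-8\right) 5 = -40$)
$r{\left(c,t \right)} = - 39 c$ ($r{\left(c,t \right)} = - 40 c + c = - 39 c$)
$\frac{r{\left(-37,53 \right)}}{1600} + \frac{\left(-2899\right) \frac{1}{312}}{-4717} = \frac{\left(-39\right) \left(-37\right)}{1600} + \frac{\left(-2899\right) \frac{1}{312}}{-4717} = 1443 \cdot \frac{1}{1600} + \left(-2899\right) \frac{1}{312} \left(- \frac{1}{4717}\right) = \frac{1443}{1600} - - \frac{223}{113208} = \frac{1443}{1600} + \frac{223}{113208} = \frac{20464493}{22641600}$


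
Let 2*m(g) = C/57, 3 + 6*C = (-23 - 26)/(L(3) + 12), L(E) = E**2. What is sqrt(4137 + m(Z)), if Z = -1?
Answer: sqrt(120969789)/171 ≈ 64.319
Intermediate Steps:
C = -8/9 (C = -1/2 + ((-23 - 26)/(3**2 + 12))/6 = -1/2 + (-49/(9 + 12))/6 = -1/2 + (-49/21)/6 = -1/2 + (-49*1/21)/6 = -1/2 + (1/6)*(-7/3) = -1/2 - 7/18 = -8/9 ≈ -0.88889)
m(g) = -4/513 (m(g) = (-8/9/57)/2 = (-8/9*1/57)/2 = (1/2)*(-8/513) = -4/513)
sqrt(4137 + m(Z)) = sqrt(4137 - 4/513) = sqrt(2122277/513) = sqrt(120969789)/171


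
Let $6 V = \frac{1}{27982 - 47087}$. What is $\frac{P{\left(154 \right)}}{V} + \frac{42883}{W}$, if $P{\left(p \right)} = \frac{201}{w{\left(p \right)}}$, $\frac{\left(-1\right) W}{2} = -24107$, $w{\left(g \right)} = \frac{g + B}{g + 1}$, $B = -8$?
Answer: $- \frac{86093269318091}{3519622} \approx -2.4461 \cdot 10^{7}$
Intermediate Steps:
$w{\left(g \right)} = \frac{-8 + g}{1 + g}$ ($w{\left(g \right)} = \frac{g - 8}{g + 1} = \frac{-8 + g}{1 + g}$)
$V = - \frac{1}{114630}$ ($V = \frac{1}{6 \left(27982 - 47087\right)} = \frac{1}{6 \left(-19105\right)} = \frac{1}{6} \left(- \frac{1}{19105}\right) = - \frac{1}{114630} \approx -8.7237 \cdot 10^{-6}$)
$W = 48214$ ($W = \left(-2\right) \left(-24107\right) = 48214$)
$P{\left(p \right)} = \frac{201 \left(1 + p\right)}{-8 + p}$ ($P{\left(p \right)} = \frac{201}{\frac{1}{1 + p} \left(-8 + p\right)} = 201 \frac{1 + p}{-8 + p} = \frac{201 \left(1 + p\right)}{-8 + p}$)
$\frac{P{\left(154 \right)}}{V} + \frac{42883}{W} = \frac{201 \frac{1}{-8 + 154} \left(1 + 154\right)}{- \frac{1}{114630}} + \frac{42883}{48214} = 201 \cdot \frac{1}{146} \cdot 155 \left(-114630\right) + 42883 \cdot \frac{1}{48214} = 201 \cdot \frac{1}{146} \cdot 155 \left(-114630\right) + \frac{42883}{48214} = \frac{31155}{146} \left(-114630\right) + \frac{42883}{48214} = - \frac{1785648825}{73} + \frac{42883}{48214} = - \frac{86093269318091}{3519622}$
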